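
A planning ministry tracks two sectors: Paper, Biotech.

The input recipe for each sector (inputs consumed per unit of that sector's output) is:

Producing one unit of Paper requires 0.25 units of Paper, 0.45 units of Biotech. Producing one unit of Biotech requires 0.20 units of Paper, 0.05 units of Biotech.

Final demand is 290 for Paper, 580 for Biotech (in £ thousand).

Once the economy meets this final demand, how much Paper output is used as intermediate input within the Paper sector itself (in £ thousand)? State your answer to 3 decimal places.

I − A =
  [   0.75    -0.20]
  [  -0.45     0.95]
det(I−A) = (0.75)(0.95) − (-0.20)(-0.45) = 0.6225
adj(I−A) = [[0.95, 0.20], [0.45, 0.75]]
(I − A)⁻¹ = adj(I−A) / det(I−A) ≈
  [   1.5261     0.3213]
  [   0.7229     1.2048]
First solve x = (I − A)⁻¹ d = adj(I−A)·d / det(I−A); in particular x_P = (0.95·290 + 0.20·580) / 0.6225 = 391.50 / 0.6225 ≈ 628.91566.
Intermediate flow from P to P: z_PP = a_PP · x_P = 0.25 × 391.50 / 0.6225 = 97.875 / 0.6225 ≈ 157.229.

z_PP = 157.229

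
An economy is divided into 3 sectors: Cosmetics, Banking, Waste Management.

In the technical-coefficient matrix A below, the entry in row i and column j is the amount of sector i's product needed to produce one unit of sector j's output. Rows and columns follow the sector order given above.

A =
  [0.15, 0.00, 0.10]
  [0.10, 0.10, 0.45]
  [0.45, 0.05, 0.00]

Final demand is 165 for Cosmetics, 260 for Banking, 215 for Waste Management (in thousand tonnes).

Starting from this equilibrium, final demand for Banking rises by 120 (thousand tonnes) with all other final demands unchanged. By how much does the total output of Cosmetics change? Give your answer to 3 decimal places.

Δx_1 = 0.851

I − A =
  [   0.85     0.00    -0.10]
  [  -0.10     0.90    -0.45]
  [  -0.45    -0.05     1.00]
Cofactors of I−A, C_ij = (−1)^(i+j)·(minor ij) (rows/columns in the sector order above):
  C_11 = (0.90)(1.00) − (-0.45)(-0.05) = 0.8775
  C_12 = −[(-0.10)(1.00) − (-0.45)(-0.45)] = 0.3025
  C_13 = (-0.10)(-0.05) − (0.90)(-0.45) = 0.4100
  C_21 = −[(0.00)(1.00) − (-0.10)(-0.05)] = 0.0050
  C_22 = (0.85)(1.00) − (-0.10)(-0.45) = 0.8050
  C_23 = −[(0.85)(-0.05) − (0.00)(-0.45)] = 0.0425
  C_31 = (0.00)(-0.45) − (-0.10)(0.90) = 0.0900
  C_32 = −[(0.85)(-0.45) − (-0.10)(-0.10)] = 0.3925
  C_33 = (0.85)(0.90) − (0.00)(-0.10) = 0.7650
det(I−A) = Σ_j (I−A)_1j·C_1j = (0.85)(0.8775) + (0.00)(0.3025) + (-0.10)(0.4100) = 0.704875
adj(I−A) = Cᵀ =
  [ 0.8775   0.0050   0.0900]
  [ 0.3025   0.8050   0.3925]
  [ 0.4100   0.0425   0.7650]
(I − A)⁻¹ = adj(I−A) / det(I−A) ≈
  [   1.2449     0.0071     0.1277]
  [   0.4292     1.1420     0.5568]
  [   0.5817     0.0603     1.0853]
Δx = (I − A)⁻¹ Δd with Δd having +120 in the Banking component and 0 elsewhere.
So Δx_1 = L_12 · (+120), where L_12 = adj(I−A)_12 / det(I−A) = 0.0050 / 0.704875.
Δx_1 = 0.0050 × (+120) / 0.704875 = 0.60 / 0.704875 ≈ 0.851.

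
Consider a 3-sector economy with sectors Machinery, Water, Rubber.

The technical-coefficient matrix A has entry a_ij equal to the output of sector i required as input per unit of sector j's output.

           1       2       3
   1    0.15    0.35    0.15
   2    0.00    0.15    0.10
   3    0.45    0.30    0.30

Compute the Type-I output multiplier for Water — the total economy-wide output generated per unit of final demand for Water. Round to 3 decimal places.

I − A =
  [   0.85    -0.35    -0.15]
  [   0.00     0.85    -0.10]
  [  -0.45    -0.30     0.70]
Cofactors of I−A, C_ij = (−1)^(i+j)·(minor ij) (rows/columns in the sector order above):
  C_11 = (0.85)(0.70) − (-0.10)(-0.30) = 0.5650
  C_12 = −[(0.00)(0.70) − (-0.10)(-0.45)] = 0.0450
  C_13 = (0.00)(-0.30) − (0.85)(-0.45) = 0.3825
  C_21 = −[(-0.35)(0.70) − (-0.15)(-0.30)] = 0.2900
  C_22 = (0.85)(0.70) − (-0.15)(-0.45) = 0.5275
  C_23 = −[(0.85)(-0.30) − (-0.35)(-0.45)] = 0.4125
  C_31 = (-0.35)(-0.10) − (-0.15)(0.85) = 0.1625
  C_32 = −[(0.85)(-0.10) − (-0.15)(0.00)] = 0.0850
  C_33 = (0.85)(0.85) − (-0.35)(0.00) = 0.7225
det(I−A) = Σ_j (I−A)_1j·C_1j = (0.85)(0.5650) + (-0.35)(0.0450) + (-0.15)(0.3825) = 0.407125
adj(I−A) = Cᵀ =
  [ 0.5650   0.2900   0.1625]
  [ 0.0450   0.5275   0.0850]
  [ 0.3825   0.4125   0.7225]
(I − A)⁻¹ = adj(I−A) / det(I−A) ≈
  [   1.3878     0.7123     0.3991]
  [   0.1105     1.2957     0.2088]
  [   0.9395     1.0132     1.7746]
The output multiplier for sector j is the column-j sum of the Leontief inverse (I − A)⁻¹ = adj(I−A) / det(I−A).
Column 2 of adj(I−A): (0.2900, 0.5275, 0.4125); det(I−A) = 0.407125.
m_2 = (0.2900 + 0.5275 + 0.4125) / 0.407125 = 1.23 / 0.407125 ≈ 3.021.

m_2 = 3.021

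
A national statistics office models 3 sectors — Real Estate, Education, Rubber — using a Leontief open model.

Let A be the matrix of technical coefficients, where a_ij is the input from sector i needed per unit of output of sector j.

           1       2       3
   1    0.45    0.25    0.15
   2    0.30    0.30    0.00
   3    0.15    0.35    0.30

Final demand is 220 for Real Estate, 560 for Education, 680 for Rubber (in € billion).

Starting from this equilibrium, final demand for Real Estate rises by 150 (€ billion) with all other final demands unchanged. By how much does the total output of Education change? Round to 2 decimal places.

I − A =
  [   0.55    -0.25    -0.15]
  [  -0.30     0.70     0.00]
  [  -0.15    -0.35     0.70]
Cofactors of I−A, C_ij = (−1)^(i+j)·(minor ij) (rows/columns in the sector order above):
  C_11 = (0.70)(0.70) − (0.00)(-0.35) = 0.4900
  C_12 = −[(-0.30)(0.70) − (0.00)(-0.15)] = 0.2100
  C_13 = (-0.30)(-0.35) − (0.70)(-0.15) = 0.2100
  C_21 = −[(-0.25)(0.70) − (-0.15)(-0.35)] = 0.2275
  C_22 = (0.55)(0.70) − (-0.15)(-0.15) = 0.3625
  C_23 = −[(0.55)(-0.35) − (-0.25)(-0.15)] = 0.2300
  C_31 = (-0.25)(0.00) − (-0.15)(0.70) = 0.1050
  C_32 = −[(0.55)(0.00) − (-0.15)(-0.30)] = 0.0450
  C_33 = (0.55)(0.70) − (-0.25)(-0.30) = 0.3100
det(I−A) = Σ_j (I−A)_1j·C_1j = (0.55)(0.4900) + (-0.25)(0.2100) + (-0.15)(0.2100) = 0.1855
adj(I−A) = Cᵀ =
  [ 0.4900   0.2275   0.1050]
  [ 0.2100   0.3625   0.0450]
  [ 0.2100   0.2300   0.3100]
(I − A)⁻¹ = adj(I−A) / det(I−A) ≈
  [   2.6415     1.2264     0.5660]
  [   1.1321     1.9542     0.2426]
  [   1.1321     1.2399     1.6712]
Δx = (I − A)⁻¹ Δd with Δd having +150 in the Real Estate component and 0 elsewhere.
So Δx_2 = L_21 · (+150), where L_21 = adj(I−A)_21 / det(I−A) = 0.2100 / 0.1855.
Δx_2 = 0.2100 × (+150) / 0.1855 = 31.50 / 0.1855 ≈ 169.81.

Δx_2 = 169.81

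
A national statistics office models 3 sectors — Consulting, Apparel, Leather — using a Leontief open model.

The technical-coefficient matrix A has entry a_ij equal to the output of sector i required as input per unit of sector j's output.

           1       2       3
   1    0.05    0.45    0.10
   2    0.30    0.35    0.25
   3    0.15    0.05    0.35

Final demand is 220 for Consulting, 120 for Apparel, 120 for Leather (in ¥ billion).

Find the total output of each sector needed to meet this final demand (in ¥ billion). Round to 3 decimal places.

I − A =
  [   0.95    -0.45    -0.10]
  [  -0.30     0.65    -0.25]
  [  -0.15    -0.05     0.65]
Cofactors of I−A, C_ij = (−1)^(i+j)·(minor ij) (rows/columns in the sector order above):
  C_11 = (0.65)(0.65) − (-0.25)(-0.05) = 0.4100
  C_12 = −[(-0.30)(0.65) − (-0.25)(-0.15)] = 0.2325
  C_13 = (-0.30)(-0.05) − (0.65)(-0.15) = 0.1125
  C_21 = −[(-0.45)(0.65) − (-0.10)(-0.05)] = 0.2975
  C_22 = (0.95)(0.65) − (-0.10)(-0.15) = 0.6025
  C_23 = −[(0.95)(-0.05) − (-0.45)(-0.15)] = 0.1150
  C_31 = (-0.45)(-0.25) − (-0.10)(0.65) = 0.1775
  C_32 = −[(0.95)(-0.25) − (-0.10)(-0.30)] = 0.2675
  C_33 = (0.95)(0.65) − (-0.45)(-0.30) = 0.4825
det(I−A) = Σ_j (I−A)_1j·C_1j = (0.95)(0.4100) + (-0.45)(0.2325) + (-0.10)(0.1125) = 0.273625
adj(I−A) = Cᵀ =
  [ 0.4100   0.2975   0.1775]
  [ 0.2325   0.6025   0.2675]
  [ 0.1125   0.1150   0.4825]
(I − A)⁻¹ = adj(I−A) / det(I−A) ≈
  [   1.4984     1.0873     0.6487]
  [   0.8497     2.2019     0.9776]
  [   0.4111     0.4203     1.7634]
x = (I − A)⁻¹ d = adj(I−A)·d / det(I−A), with det(I−A) = 0.273625:
  x_1 = (0.4100·220 + 0.2975·120 + 0.1775·120) / 0.273625 = 147.20 / 0.273625 ≈ 537.963
  x_2 = (0.2325·220 + 0.6025·120 + 0.2675·120) / 0.273625 = 155.55 / 0.273625 ≈ 568.479
  x_3 = (0.1125·220 + 0.1150·120 + 0.4825·120) / 0.273625 = 96.45 / 0.273625 ≈ 352.490

x_1 = 537.963, x_2 = 568.479, x_3 = 352.490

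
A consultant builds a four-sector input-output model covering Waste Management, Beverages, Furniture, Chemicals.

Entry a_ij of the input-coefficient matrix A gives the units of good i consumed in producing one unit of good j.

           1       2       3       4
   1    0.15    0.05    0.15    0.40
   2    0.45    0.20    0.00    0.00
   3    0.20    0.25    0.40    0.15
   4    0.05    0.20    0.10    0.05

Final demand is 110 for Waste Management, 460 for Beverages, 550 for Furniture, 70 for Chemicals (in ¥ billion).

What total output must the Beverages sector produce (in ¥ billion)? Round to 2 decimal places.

I − A =
  [   0.85    -0.05    -0.15    -0.40]
  [  -0.45     0.80     0.00     0.00]
  [  -0.20    -0.25     0.60    -0.15]
  [  -0.05    -0.20    -0.10     0.95]
Compute the cofactors C_ij = (−1)^(i+j)·(3×3 minor ij) of I−A; the adjugate is their transpose:
adj(I−A) = Cᵀ =
  [ 0.444000   0.125875   0.146000   0.210000]
  [ 0.249750   0.422125   0.082125   0.118125]
  [ 0.278375   0.248250   0.572625   0.207625]
  [ 0.105250   0.121625   0.085250   0.353625]
det(I−A) = Σ_j (I−A)_1j·C_1j = (0.85)(0.444000) + (-0.05)(0.249750) + (-0.15)(0.278375) + (-0.40)(0.105250) = 0.28105625
(I − A)⁻¹ = adj(I−A) / det(I−A) ≈
  [   1.5798     0.4479     0.5195     0.7472]
  [   0.8886     1.5019     0.2922     0.4203]
  [   0.9905     0.8833     2.0374     0.7387]
  [   0.3745     0.4327     0.3033     1.2582]
x = (I − A)⁻¹ d = adj(I−A)·d / det(I−A), with det(I−A) = 0.28105625:
  x_1 = (0.444000·110 + 0.125875·460 + 0.146000·550 + 0.210000·70) / 0.28105625 = 201.7425 / 0.28105625 ≈ 717.80
  x_2 = (0.249750·110 + 0.422125·460 + 0.082125·550 + 0.118125·70) / 0.28105625 = 275.0875 / 0.28105625 ≈ 978.76
  x_3 = (0.278375·110 + 0.248250·460 + 0.572625·550 + 0.207625·70) / 0.28105625 = 474.29375 / 0.28105625 ≈ 1687.54
  x_4 = (0.105250·110 + 0.121625·460 + 0.085250·550 + 0.353625·70) / 0.28105625 = 139.16625 / 0.28105625 ≈ 495.15

x_2 = 978.76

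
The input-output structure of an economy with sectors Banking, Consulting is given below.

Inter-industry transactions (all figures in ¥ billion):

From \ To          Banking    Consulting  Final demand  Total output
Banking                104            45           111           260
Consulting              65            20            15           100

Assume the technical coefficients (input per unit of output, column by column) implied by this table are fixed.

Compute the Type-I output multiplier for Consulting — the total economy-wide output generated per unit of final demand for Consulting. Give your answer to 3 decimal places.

Technical coefficients a_ij = z_ij / X_j:
  a_11 = 104/260 = 0.40, a_21 = 65/260 = 0.25
  a_12 = 45/100 = 0.45, a_22 = 20/100 = 0.20
I − A =
  [   0.60    -0.45]
  [  -0.25     0.80]
det(I−A) = (0.60)(0.80) − (-0.45)(-0.25) = 0.3675
adj(I−A) = [[0.80, 0.45], [0.25, 0.60]]
(I − A)⁻¹ = adj(I−A) / det(I−A) ≈
  [   2.1769     1.2245]
  [   0.6803     1.6327]
The output multiplier for sector j is the column-j sum of the Leontief inverse (I − A)⁻¹ = adj(I−A) / det(I−A).
Column 2 of adj(I−A): (0.45, 0.60); det(I−A) = 0.3675.
m_2 = (0.45 + 0.60) / 0.3675 = 1.05 / 0.3675 ≈ 2.857.

m_2 = 2.857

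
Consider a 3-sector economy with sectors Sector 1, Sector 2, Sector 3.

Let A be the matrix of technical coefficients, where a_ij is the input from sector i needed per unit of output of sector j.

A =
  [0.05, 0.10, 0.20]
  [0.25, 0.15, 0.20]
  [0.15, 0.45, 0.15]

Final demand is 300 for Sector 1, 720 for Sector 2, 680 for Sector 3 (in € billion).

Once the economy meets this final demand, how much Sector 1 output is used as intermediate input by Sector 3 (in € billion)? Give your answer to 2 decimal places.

z_13 = 349.09

I − A =
  [   0.95    -0.10    -0.20]
  [  -0.25     0.85    -0.20]
  [  -0.15    -0.45     0.85]
Cofactors of I−A, C_ij = (−1)^(i+j)·(minor ij) (rows/columns in the sector order above):
  C_11 = (0.85)(0.85) − (-0.20)(-0.45) = 0.6325
  C_12 = −[(-0.25)(0.85) − (-0.20)(-0.15)] = 0.2425
  C_13 = (-0.25)(-0.45) − (0.85)(-0.15) = 0.2400
  C_21 = −[(-0.10)(0.85) − (-0.20)(-0.45)] = 0.1750
  C_22 = (0.95)(0.85) − (-0.20)(-0.15) = 0.7775
  C_23 = −[(0.95)(-0.45) − (-0.10)(-0.15)] = 0.4425
  C_31 = (-0.10)(-0.20) − (-0.20)(0.85) = 0.1900
  C_32 = −[(0.95)(-0.20) − (-0.20)(-0.25)] = 0.2400
  C_33 = (0.95)(0.85) − (-0.10)(-0.25) = 0.7825
det(I−A) = Σ_j (I−A)_1j·C_1j = (0.95)(0.6325) + (-0.10)(0.2425) + (-0.20)(0.2400) = 0.528625
adj(I−A) = Cᵀ =
  [ 0.6325   0.1750   0.1900]
  [ 0.2425   0.7775   0.2400]
  [ 0.2400   0.4425   0.7825]
(I − A)⁻¹ = adj(I−A) / det(I−A) ≈
  [   1.1965     0.3310     0.3594]
  [   0.4587     1.4708     0.4540]
  [   0.4540     0.8371     1.4803]
First solve x = (I − A)⁻¹ d = adj(I−A)·d / det(I−A); in particular x_3 = (0.2400·300 + 0.4425·720 + 0.7825·680) / 0.528625 = 922.70 / 0.528625 ≈ 1745.4717.
Intermediate flow from 1 to 3: z_13 = a_13 · x_3 = 0.20 × 922.70 / 0.528625 = 184.54 / 0.528625 ≈ 349.09.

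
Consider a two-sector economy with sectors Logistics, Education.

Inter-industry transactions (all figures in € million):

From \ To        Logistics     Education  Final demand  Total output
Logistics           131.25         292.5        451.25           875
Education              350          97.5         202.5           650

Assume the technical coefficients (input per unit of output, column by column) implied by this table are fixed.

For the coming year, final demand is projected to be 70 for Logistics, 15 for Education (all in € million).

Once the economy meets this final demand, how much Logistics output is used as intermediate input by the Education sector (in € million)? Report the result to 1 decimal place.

Technical coefficients a_ij = z_ij / X_j:
  a_LL = 131.25/875 = 0.15, a_EL = 350/875 = 0.40
  a_LE = 292.5/650 = 0.45, a_EE = 97.5/650 = 0.15
I − A =
  [   0.85    -0.45]
  [  -0.40     0.85]
det(I−A) = (0.85)(0.85) − (-0.45)(-0.40) = 0.5425
adj(I−A) = [[0.85, 0.45], [0.40, 0.85]]
(I − A)⁻¹ = adj(I−A) / det(I−A) ≈
  [   1.5668     0.8295]
  [   0.7373     1.5668]
First solve x = (I − A)⁻¹ d = adj(I−A)·d / det(I−A); in particular x_E = (0.40·70 + 0.85·15) / 0.5425 = 40.75 / 0.5425 ≈ 75.115.
Intermediate flow from L to E: z_LE = a_LE · x_E = 0.45 × 40.75 / 0.5425 = 18.3375 / 0.5425 ≈ 33.8.

z_LE = 33.8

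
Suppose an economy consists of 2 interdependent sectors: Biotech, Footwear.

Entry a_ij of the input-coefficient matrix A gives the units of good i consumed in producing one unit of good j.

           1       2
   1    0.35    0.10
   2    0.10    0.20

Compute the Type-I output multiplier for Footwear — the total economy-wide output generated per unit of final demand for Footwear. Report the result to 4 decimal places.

m_2 = 1.4706

I − A =
  [   0.65    -0.10]
  [  -0.10     0.80]
det(I−A) = (0.65)(0.80) − (-0.10)(-0.10) = 0.5100
adj(I−A) = [[0.80, 0.10], [0.10, 0.65]]
(I − A)⁻¹ = adj(I−A) / det(I−A) ≈
  [   1.56863     0.19608]
  [   0.19608     1.27451]
The output multiplier for sector j is the column-j sum of the Leontief inverse (I − A)⁻¹ = adj(I−A) / det(I−A).
Column 2 of adj(I−A): (0.10, 0.65); det(I−A) = 0.5100.
m_2 = (0.10 + 0.65) / 0.5100 = 0.75 / 0.5100 ≈ 1.4706.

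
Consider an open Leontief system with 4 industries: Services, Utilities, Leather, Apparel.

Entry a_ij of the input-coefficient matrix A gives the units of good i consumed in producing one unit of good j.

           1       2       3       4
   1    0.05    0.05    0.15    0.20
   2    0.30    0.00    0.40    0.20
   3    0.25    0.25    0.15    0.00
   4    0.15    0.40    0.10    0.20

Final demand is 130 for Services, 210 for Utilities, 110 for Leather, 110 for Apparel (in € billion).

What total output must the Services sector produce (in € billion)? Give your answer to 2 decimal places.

x_1 = 345.82

I − A =
  [   0.95    -0.05    -0.15    -0.20]
  [  -0.30     1.00    -0.40    -0.20]
  [  -0.25    -0.25     0.85     0.00]
  [  -0.15    -0.40    -0.10     0.80]
Compute the cofactors C_ij = (−1)^(i+j)·(3×3 minor ij) of I−A; the adjugate is their transpose:
adj(I−A) = Cᵀ =
  [ 0.5270   0.1370   0.1770   0.1660]
  [ 0.3145   0.5855   0.3575   0.2250]
  [ 0.2475   0.2125   0.6165   0.1150]
  [ 0.2870   0.3450   0.2890   0.6460]
det(I−A) = Σ_j (I−A)_1j·C_1j = (0.95)(0.5270) + (-0.05)(0.3145) + (-0.15)(0.2475) + (-0.20)(0.2870) = 0.3904
(I − A)⁻¹ = adj(I−A) / det(I−A) ≈
  [   1.3499     0.3509     0.4534     0.4252]
  [   0.8056     1.4997     0.9157     0.5763]
  [   0.6340     0.5443     1.5791     0.2946]
  [   0.7351     0.8837     0.7403     1.6547]
x = (I − A)⁻¹ d = adj(I−A)·d / det(I−A), with det(I−A) = 0.3904:
  x_1 = (0.5270·130 + 0.1370·210 + 0.1770·110 + 0.1660·110) / 0.3904 = 135.01 / 0.3904 ≈ 345.82
  x_2 = (0.3145·130 + 0.5855·210 + 0.3575·110 + 0.2250·110) / 0.3904 = 227.915 / 0.3904 ≈ 583.80
  x_3 = (0.2475·130 + 0.2125·210 + 0.6165·110 + 0.1150·110) / 0.3904 = 157.265 / 0.3904 ≈ 402.83
  x_4 = (0.2870·130 + 0.3450·210 + 0.2890·110 + 0.6460·110) / 0.3904 = 212.61 / 0.3904 ≈ 544.60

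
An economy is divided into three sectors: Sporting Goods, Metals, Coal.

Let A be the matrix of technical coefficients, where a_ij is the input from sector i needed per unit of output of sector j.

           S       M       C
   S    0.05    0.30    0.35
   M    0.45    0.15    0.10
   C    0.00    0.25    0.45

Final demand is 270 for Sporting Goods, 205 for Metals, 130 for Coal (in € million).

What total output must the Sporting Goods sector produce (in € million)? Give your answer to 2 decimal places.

I − A =
  [   0.95    -0.30    -0.35]
  [  -0.45     0.85    -0.10]
  [   0.00    -0.25     0.55]
Cofactors of I−A, C_ij = (−1)^(i+j)·(minor ij) (rows/columns in the sector order above):
  C_11 = (0.85)(0.55) − (-0.10)(-0.25) = 0.4425
  C_12 = −[(-0.45)(0.55) − (-0.10)(0.00)] = 0.2475
  C_13 = (-0.45)(-0.25) − (0.85)(0.00) = 0.1125
  C_21 = −[(-0.30)(0.55) − (-0.35)(-0.25)] = 0.2525
  C_22 = (0.95)(0.55) − (-0.35)(0.00) = 0.5225
  C_23 = −[(0.95)(-0.25) − (-0.30)(0.00)] = 0.2375
  C_31 = (-0.30)(-0.10) − (-0.35)(0.85) = 0.3275
  C_32 = −[(0.95)(-0.10) − (-0.35)(-0.45)] = 0.2525
  C_33 = (0.95)(0.85) − (-0.30)(-0.45) = 0.6725
det(I−A) = Σ_j (I−A)_1j·C_1j = (0.95)(0.4425) + (-0.30)(0.2475) + (-0.35)(0.1125) = 0.30675
adj(I−A) = Cᵀ =
  [ 0.4425   0.2525   0.3275]
  [ 0.2475   0.5225   0.2525]
  [ 0.1125   0.2375   0.6725]
(I − A)⁻¹ = adj(I−A) / det(I−A) ≈
  [   1.4425     0.8231     1.0676]
  [   0.8068     1.7033     0.8231]
  [   0.3667     0.7742     2.1923]
x = (I − A)⁻¹ d = adj(I−A)·d / det(I−A), with det(I−A) = 0.30675:
  x_S = (0.4425·270 + 0.2525·205 + 0.3275·130) / 0.30675 = 213.8125 / 0.30675 ≈ 697.03
  x_M = (0.2475·270 + 0.5225·205 + 0.2525·130) / 0.30675 = 206.7625 / 0.30675 ≈ 674.04
  x_C = (0.1125·270 + 0.2375·205 + 0.6725·130) / 0.30675 = 166.4875 / 0.30675 ≈ 542.75

x_S = 697.03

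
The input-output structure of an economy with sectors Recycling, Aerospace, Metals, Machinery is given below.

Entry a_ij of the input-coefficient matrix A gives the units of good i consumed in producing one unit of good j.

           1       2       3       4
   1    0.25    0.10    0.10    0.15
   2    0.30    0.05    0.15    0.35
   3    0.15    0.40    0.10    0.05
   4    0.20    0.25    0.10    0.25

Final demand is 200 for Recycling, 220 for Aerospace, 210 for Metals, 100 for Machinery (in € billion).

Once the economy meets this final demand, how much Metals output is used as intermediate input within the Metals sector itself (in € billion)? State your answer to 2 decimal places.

z_33 = 70.81

I − A =
  [   0.75    -0.10    -0.10    -0.15]
  [  -0.30     0.95    -0.15    -0.35]
  [  -0.15    -0.40     0.90    -0.05]
  [  -0.20    -0.25    -0.10     0.75]
Compute the cofactors C_ij = (−1)^(i+j)·(3×3 minor ij) of I−A; the adjugate is their transpose:
adj(I−A) = Cᵀ =
  [ 0.496875   0.138000   0.097125   0.170250]
  [ 0.287625   0.461000   0.140125   0.282000]
  [ 0.225000   0.240250   0.399500   0.183750]
  [ 0.258375   0.222500   0.125875   0.540750]
det(I−A) = Σ_j (I−A)_1j·C_1j = (0.75)(0.496875) + (-0.10)(0.287625) + (-0.10)(0.225000) + (-0.15)(0.258375) = 0.2826375
(I − A)⁻¹ = adj(I−A) / det(I−A) ≈
  [   1.7580     0.4883     0.3436     0.6024]
  [   1.0176     1.6311     0.4958     0.9977]
  [   0.7961     0.8500     1.4135     0.6501]
  [   0.9142     0.7872     0.4454     1.9132]
First solve x = (I − A)⁻¹ d = adj(I−A)·d / det(I−A); in particular x_3 = (0.225000·200 + 0.240250·220 + 0.399500·210 + 0.183750·100) / 0.2826375 = 200.125 / 0.2826375 ≈ 708.0624.
Intermediate flow from 3 to 3: z_33 = a_33 · x_3 = 0.10 × 200.125 / 0.2826375 = 20.0125 / 0.2826375 ≈ 70.81.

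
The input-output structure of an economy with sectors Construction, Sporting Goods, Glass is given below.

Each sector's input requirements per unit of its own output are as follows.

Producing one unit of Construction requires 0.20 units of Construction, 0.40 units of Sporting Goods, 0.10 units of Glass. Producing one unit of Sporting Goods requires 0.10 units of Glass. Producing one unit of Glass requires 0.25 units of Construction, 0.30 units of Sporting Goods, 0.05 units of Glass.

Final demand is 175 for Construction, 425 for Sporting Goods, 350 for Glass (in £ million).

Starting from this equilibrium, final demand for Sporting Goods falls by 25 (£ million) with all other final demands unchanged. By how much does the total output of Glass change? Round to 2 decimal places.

I − A =
  [   0.80     0.00    -0.25]
  [  -0.40     1.00    -0.30]
  [  -0.10    -0.10     0.95]
Cofactors of I−A, C_ij = (−1)^(i+j)·(minor ij) (rows/columns in the sector order above):
  C_11 = (1.00)(0.95) − (-0.30)(-0.10) = 0.9200
  C_12 = −[(-0.40)(0.95) − (-0.30)(-0.10)] = 0.4100
  C_13 = (-0.40)(-0.10) − (1.00)(-0.10) = 0.1400
  C_21 = −[(0.00)(0.95) − (-0.25)(-0.10)] = 0.0250
  C_22 = (0.80)(0.95) − (-0.25)(-0.10) = 0.7350
  C_23 = −[(0.80)(-0.10) − (0.00)(-0.10)] = 0.0800
  C_31 = (0.00)(-0.30) − (-0.25)(1.00) = 0.2500
  C_32 = −[(0.80)(-0.30) − (-0.25)(-0.40)] = 0.3400
  C_33 = (0.80)(1.00) − (0.00)(-0.40) = 0.8000
det(I−A) = Σ_j (I−A)_1j·C_1j = (0.80)(0.9200) + (0.00)(0.4100) + (-0.25)(0.1400) = 0.7010
adj(I−A) = Cᵀ =
  [ 0.9200   0.0250   0.2500]
  [ 0.4100   0.7350   0.3400]
  [ 0.1400   0.0800   0.8000]
(I − A)⁻¹ = adj(I−A) / det(I−A) ≈
  [   1.3124     0.0357     0.3566]
  [   0.5849     1.0485     0.4850]
  [   0.1997     0.1141     1.1412]
Δx = (I − A)⁻¹ Δd with Δd having -25 in the Sporting Goods component and 0 elsewhere.
So Δx_G = L_GS · (-25), where L_GS = adj(I−A)_GS / det(I−A) = 0.0800 / 0.7010.
Δx_G = 0.0800 × (-25) / 0.7010 = -2.00 / 0.7010 ≈ -2.85.

Δx_G = -2.85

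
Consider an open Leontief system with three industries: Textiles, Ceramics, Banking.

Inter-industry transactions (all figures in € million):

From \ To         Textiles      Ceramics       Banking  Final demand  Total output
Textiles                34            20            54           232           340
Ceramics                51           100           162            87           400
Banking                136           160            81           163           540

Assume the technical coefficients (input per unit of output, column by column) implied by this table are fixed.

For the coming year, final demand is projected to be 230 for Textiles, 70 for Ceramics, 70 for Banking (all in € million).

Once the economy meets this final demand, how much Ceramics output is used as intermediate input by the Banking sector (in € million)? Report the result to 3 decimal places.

Technical coefficients a_ij = z_ij / X_j:
  a_11 = 34/340 = 0.10, a_21 = 51/340 = 0.15, a_31 = 136/340 = 0.40
  a_12 = 20/400 = 0.05, a_22 = 100/400 = 0.25, a_32 = 160/400 = 0.40
  a_13 = 54/540 = 0.10, a_23 = 162/540 = 0.30, a_33 = 81/540 = 0.15
I − A =
  [   0.90    -0.05    -0.10]
  [  -0.15     0.75    -0.30]
  [  -0.40    -0.40     0.85]
Cofactors of I−A, C_ij = (−1)^(i+j)·(minor ij) (rows/columns in the sector order above):
  C_11 = (0.75)(0.85) − (-0.30)(-0.40) = 0.5175
  C_12 = −[(-0.15)(0.85) − (-0.30)(-0.40)] = 0.2475
  C_13 = (-0.15)(-0.40) − (0.75)(-0.40) = 0.3600
  C_21 = −[(-0.05)(0.85) − (-0.10)(-0.40)] = 0.0825
  C_22 = (0.90)(0.85) − (-0.10)(-0.40) = 0.7250
  C_23 = −[(0.90)(-0.40) − (-0.05)(-0.40)] = 0.3800
  C_31 = (-0.05)(-0.30) − (-0.10)(0.75) = 0.0900
  C_32 = −[(0.90)(-0.30) − (-0.10)(-0.15)] = 0.2850
  C_33 = (0.90)(0.75) − (-0.05)(-0.15) = 0.6675
det(I−A) = Σ_j (I−A)_1j·C_1j = (0.90)(0.5175) + (-0.05)(0.2475) + (-0.10)(0.3600) = 0.417375
adj(I−A) = Cᵀ =
  [ 0.5175   0.0825   0.0900]
  [ 0.2475   0.7250   0.2850]
  [ 0.3600   0.3800   0.6675]
(I − A)⁻¹ = adj(I−A) / det(I−A) ≈
  [   1.2399     0.1977     0.2156]
  [   0.5930     1.7370     0.6828]
  [   0.8625     0.9105     1.5993]
First solve x = (I − A)⁻¹ d = adj(I−A)·d / det(I−A); in particular x_3 = (0.3600·230 + 0.3800·70 + 0.6675·70) / 0.417375 = 156.125 / 0.417375 ≈ 374.06409.
Intermediate flow from 2 to 3: z_23 = a_23 · x_3 = 0.30 × 156.125 / 0.417375 = 46.8375 / 0.417375 ≈ 112.219.

z_23 = 112.219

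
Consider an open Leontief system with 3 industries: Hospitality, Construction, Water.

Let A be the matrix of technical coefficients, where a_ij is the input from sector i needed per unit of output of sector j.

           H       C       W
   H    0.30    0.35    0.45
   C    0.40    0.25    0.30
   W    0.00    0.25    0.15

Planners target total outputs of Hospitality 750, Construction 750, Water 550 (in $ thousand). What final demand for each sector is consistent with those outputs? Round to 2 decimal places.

I − A =
  [   0.70    -0.35    -0.45]
  [  -0.40     0.75    -0.30]
  [   0.00    -0.25     0.85]
d = (I − A) x:
  d_H = (+0.70)·750 + (-0.35)·750 + (-0.45)·550 = 15.00
  d_C = (-0.40)·750 + (+0.75)·750 + (-0.30)·550 = 97.50
  d_W = (+0.00)·750 + (-0.25)·750 + (+0.85)·550 = 280.00

d_H = 15.00, d_C = 97.50, d_W = 280.00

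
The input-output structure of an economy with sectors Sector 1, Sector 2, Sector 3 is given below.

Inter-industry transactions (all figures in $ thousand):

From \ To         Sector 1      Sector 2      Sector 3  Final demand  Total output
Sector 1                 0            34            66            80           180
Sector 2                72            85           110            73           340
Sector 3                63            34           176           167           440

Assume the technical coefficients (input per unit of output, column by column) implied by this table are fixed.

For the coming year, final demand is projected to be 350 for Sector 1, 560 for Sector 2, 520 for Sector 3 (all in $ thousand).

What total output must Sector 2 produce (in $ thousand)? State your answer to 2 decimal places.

Technical coefficients a_ij = z_ij / X_j:
  a_11 = 0/180 = 0.00, a_21 = 72/180 = 0.40, a_31 = 63/180 = 0.35
  a_12 = 34/340 = 0.10, a_22 = 85/340 = 0.25, a_32 = 34/340 = 0.10
  a_13 = 66/440 = 0.15, a_23 = 110/440 = 0.25, a_33 = 176/440 = 0.40
I − A =
  [   1.00    -0.10    -0.15]
  [  -0.40     0.75    -0.25]
  [  -0.35    -0.10     0.60]
Cofactors of I−A, C_ij = (−1)^(i+j)·(minor ij) (rows/columns in the sector order above):
  C_11 = (0.75)(0.60) − (-0.25)(-0.10) = 0.4250
  C_12 = −[(-0.40)(0.60) − (-0.25)(-0.35)] = 0.3275
  C_13 = (-0.40)(-0.10) − (0.75)(-0.35) = 0.3025
  C_21 = −[(-0.10)(0.60) − (-0.15)(-0.10)] = 0.0750
  C_22 = (1.00)(0.60) − (-0.15)(-0.35) = 0.5475
  C_23 = −[(1.00)(-0.10) − (-0.10)(-0.35)] = 0.1350
  C_31 = (-0.10)(-0.25) − (-0.15)(0.75) = 0.1375
  C_32 = −[(1.00)(-0.25) − (-0.15)(-0.40)] = 0.3100
  C_33 = (1.00)(0.75) − (-0.10)(-0.40) = 0.7100
det(I−A) = Σ_j (I−A)_1j·C_1j = (1.00)(0.4250) + (-0.10)(0.3275) + (-0.15)(0.3025) = 0.346875
adj(I−A) = Cᵀ =
  [ 0.4250   0.0750   0.1375]
  [ 0.3275   0.5475   0.3100]
  [ 0.3025   0.1350   0.7100]
(I − A)⁻¹ = adj(I−A) / det(I−A) ≈
  [   1.2252     0.2162     0.3964]
  [   0.9441     1.5784     0.8937]
  [   0.8721     0.3892     2.0468]
x = (I − A)⁻¹ d = adj(I−A)·d / det(I−A), with det(I−A) = 0.346875:
  x_1 = (0.4250·350 + 0.0750·560 + 0.1375·520) / 0.346875 = 262.25 / 0.346875 ≈ 756.04
  x_2 = (0.3275·350 + 0.5475·560 + 0.3100·520) / 0.346875 = 582.425 / 0.346875 ≈ 1679.06
  x_3 = (0.3025·350 + 0.1350·560 + 0.7100·520) / 0.346875 = 550.675 / 0.346875 ≈ 1587.53

x_2 = 1679.06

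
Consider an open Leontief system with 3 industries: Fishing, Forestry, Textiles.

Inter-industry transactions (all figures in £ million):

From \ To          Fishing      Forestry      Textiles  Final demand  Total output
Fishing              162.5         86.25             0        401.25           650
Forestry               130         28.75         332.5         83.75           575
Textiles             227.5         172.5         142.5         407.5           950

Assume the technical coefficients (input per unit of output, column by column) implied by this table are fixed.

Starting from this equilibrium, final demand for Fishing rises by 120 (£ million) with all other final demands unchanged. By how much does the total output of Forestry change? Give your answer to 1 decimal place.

Δx_2 = 72.7

Technical coefficients a_ij = z_ij / X_j:
  a_11 = 162.5/650 = 0.25, a_21 = 130/650 = 0.20, a_31 = 227.5/650 = 0.35
  a_12 = 86.25/575 = 0.15, a_22 = 28.75/575 = 0.05, a_32 = 172.5/575 = 0.30
  a_13 = 0/950 = 0.00, a_23 = 332.5/950 = 0.35, a_33 = 142.5/950 = 0.15
I − A =
  [   0.75    -0.15     0.00]
  [  -0.20     0.95    -0.35]
  [  -0.35    -0.30     0.85]
Cofactors of I−A, C_ij = (−1)^(i+j)·(minor ij) (rows/columns in the sector order above):
  C_11 = (0.95)(0.85) − (-0.35)(-0.30) = 0.7025
  C_12 = −[(-0.20)(0.85) − (-0.35)(-0.35)] = 0.2925
  C_13 = (-0.20)(-0.30) − (0.95)(-0.35) = 0.3925
  C_21 = −[(-0.15)(0.85) − (0.00)(-0.30)] = 0.1275
  C_22 = (0.75)(0.85) − (0.00)(-0.35) = 0.6375
  C_23 = −[(0.75)(-0.30) − (-0.15)(-0.35)] = 0.2775
  C_31 = (-0.15)(-0.35) − (0.00)(0.95) = 0.0525
  C_32 = −[(0.75)(-0.35) − (0.00)(-0.20)] = 0.2625
  C_33 = (0.75)(0.95) − (-0.15)(-0.20) = 0.6825
det(I−A) = Σ_j (I−A)_1j·C_1j = (0.75)(0.7025) + (-0.15)(0.2925) + (0.00)(0.3925) = 0.4830
adj(I−A) = Cᵀ =
  [ 0.7025   0.1275   0.0525]
  [ 0.2925   0.6375   0.2625]
  [ 0.3925   0.2775   0.6825]
(I − A)⁻¹ = adj(I−A) / det(I−A) ≈
  [   1.4545     0.2640     0.1087]
  [   0.6056     1.3199     0.5435]
  [   0.8126     0.5745     1.4130]
Δx = (I − A)⁻¹ Δd with Δd having +120 in the Fishing component and 0 elsewhere.
So Δx_2 = L_21 · (+120), where L_21 = adj(I−A)_21 / det(I−A) = 0.2925 / 0.4830.
Δx_2 = 0.2925 × (+120) / 0.4830 = 35.10 / 0.4830 ≈ 72.7.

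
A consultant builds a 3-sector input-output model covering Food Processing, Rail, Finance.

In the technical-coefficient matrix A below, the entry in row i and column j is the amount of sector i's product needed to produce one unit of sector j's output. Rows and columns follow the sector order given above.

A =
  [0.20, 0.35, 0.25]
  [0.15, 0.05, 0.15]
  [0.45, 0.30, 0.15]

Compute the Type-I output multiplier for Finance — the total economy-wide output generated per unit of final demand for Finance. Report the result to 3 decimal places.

I − A =
  [   0.80    -0.35    -0.25]
  [  -0.15     0.95    -0.15]
  [  -0.45    -0.30     0.85]
Cofactors of I−A, C_ij = (−1)^(i+j)·(minor ij) (rows/columns in the sector order above):
  C_11 = (0.95)(0.85) − (-0.15)(-0.30) = 0.7625
  C_12 = −[(-0.15)(0.85) − (-0.15)(-0.45)] = 0.1950
  C_13 = (-0.15)(-0.30) − (0.95)(-0.45) = 0.4725
  C_21 = −[(-0.35)(0.85) − (-0.25)(-0.30)] = 0.3725
  C_22 = (0.80)(0.85) − (-0.25)(-0.45) = 0.5675
  C_23 = −[(0.80)(-0.30) − (-0.35)(-0.45)] = 0.3975
  C_31 = (-0.35)(-0.15) − (-0.25)(0.95) = 0.2900
  C_32 = −[(0.80)(-0.15) − (-0.25)(-0.15)] = 0.1575
  C_33 = (0.80)(0.95) − (-0.35)(-0.15) = 0.7075
det(I−A) = Σ_j (I−A)_1j·C_1j = (0.80)(0.7625) + (-0.35)(0.1950) + (-0.25)(0.4725) = 0.423625
adj(I−A) = Cᵀ =
  [ 0.7625   0.3725   0.2900]
  [ 0.1950   0.5675   0.1575]
  [ 0.4725   0.3975   0.7075]
(I − A)⁻¹ = adj(I−A) / det(I−A) ≈
  [   1.7999     0.8793     0.6846]
  [   0.4603     1.3396     0.3718]
  [   1.1154     0.9383     1.6701]
The output multiplier for sector j is the column-j sum of the Leontief inverse (I − A)⁻¹ = adj(I−A) / det(I−A).
Column 3 of adj(I−A): (0.2900, 0.1575, 0.7075); det(I−A) = 0.423625.
m_3 = (0.2900 + 0.1575 + 0.7075) / 0.423625 = 1.155 / 0.423625 ≈ 2.726.

m_3 = 2.726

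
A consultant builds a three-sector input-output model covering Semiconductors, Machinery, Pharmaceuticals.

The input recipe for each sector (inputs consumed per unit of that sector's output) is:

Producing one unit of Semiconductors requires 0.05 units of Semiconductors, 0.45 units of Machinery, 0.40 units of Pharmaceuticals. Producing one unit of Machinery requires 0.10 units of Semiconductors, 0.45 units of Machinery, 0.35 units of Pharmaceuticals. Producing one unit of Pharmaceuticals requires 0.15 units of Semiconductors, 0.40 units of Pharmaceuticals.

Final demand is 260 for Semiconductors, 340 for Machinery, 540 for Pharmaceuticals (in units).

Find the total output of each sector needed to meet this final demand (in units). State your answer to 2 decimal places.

I − A =
  [   0.95    -0.10    -0.15]
  [  -0.45     0.55     0.00]
  [  -0.40    -0.35     0.60]
Cofactors of I−A, C_ij = (−1)^(i+j)·(minor ij) (rows/columns in the sector order above):
  C_11 = (0.55)(0.60) − (0.00)(-0.35) = 0.3300
  C_12 = −[(-0.45)(0.60) − (0.00)(-0.40)] = 0.2700
  C_13 = (-0.45)(-0.35) − (0.55)(-0.40) = 0.3775
  C_21 = −[(-0.10)(0.60) − (-0.15)(-0.35)] = 0.1125
  C_22 = (0.95)(0.60) − (-0.15)(-0.40) = 0.5100
  C_23 = −[(0.95)(-0.35) − (-0.10)(-0.40)] = 0.3725
  C_31 = (-0.10)(0.00) − (-0.15)(0.55) = 0.0825
  C_32 = −[(0.95)(0.00) − (-0.15)(-0.45)] = 0.0675
  C_33 = (0.95)(0.55) − (-0.10)(-0.45) = 0.4775
det(I−A) = Σ_j (I−A)_1j·C_1j = (0.95)(0.3300) + (-0.10)(0.2700) + (-0.15)(0.3775) = 0.229875
adj(I−A) = Cᵀ =
  [ 0.3300   0.1125   0.0825]
  [ 0.2700   0.5100   0.0675]
  [ 0.3775   0.3725   0.4775]
(I − A)⁻¹ = adj(I−A) / det(I−A) ≈
  [   1.4356     0.4894     0.3589]
  [   1.1746     2.2186     0.2936]
  [   1.6422     1.6204     2.0772]
x = (I − A)⁻¹ d = adj(I−A)·d / det(I−A), with det(I−A) = 0.229875:
  x_S = (0.3300·260 + 0.1125·340 + 0.0825·540) / 0.229875 = 168.60 / 0.229875 ≈ 733.44
  x_M = (0.2700·260 + 0.5100·340 + 0.0675·540) / 0.229875 = 280.05 / 0.229875 ≈ 1218.27
  x_P = (0.3775·260 + 0.3725·340 + 0.4775·540) / 0.229875 = 482.65 / 0.229875 ≈ 2099.62

x_S = 733.44, x_M = 1218.27, x_P = 2099.62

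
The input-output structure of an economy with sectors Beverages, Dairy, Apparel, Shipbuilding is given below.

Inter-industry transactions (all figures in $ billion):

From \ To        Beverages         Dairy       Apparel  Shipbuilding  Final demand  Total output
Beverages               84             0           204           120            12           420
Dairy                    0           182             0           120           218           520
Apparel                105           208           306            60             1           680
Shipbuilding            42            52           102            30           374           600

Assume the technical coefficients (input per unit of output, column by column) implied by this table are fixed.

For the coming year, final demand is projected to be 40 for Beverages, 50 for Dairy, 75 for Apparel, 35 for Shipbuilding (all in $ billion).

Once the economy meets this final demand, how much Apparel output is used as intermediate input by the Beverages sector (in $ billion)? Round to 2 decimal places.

z_31 = 51.82

Technical coefficients a_ij = z_ij / X_j:
  a_11 = 84/420 = 0.20, a_21 = 0/420 = 0.00, a_31 = 105/420 = 0.25, a_41 = 42/420 = 0.10
  a_12 = 0/520 = 0.00, a_22 = 182/520 = 0.35, a_32 = 208/520 = 0.40, a_42 = 52/520 = 0.10
  a_13 = 204/680 = 0.30, a_23 = 0/680 = 0.00, a_33 = 306/680 = 0.45, a_43 = 102/680 = 0.15
  a_14 = 120/600 = 0.20, a_24 = 120/600 = 0.20, a_34 = 60/600 = 0.10, a_44 = 30/600 = 0.05
I − A =
  [   0.80     0.00    -0.30    -0.20]
  [   0.00     0.65     0.00    -0.20]
  [  -0.25    -0.40     0.55    -0.10]
  [  -0.10    -0.10    -0.15     0.95]
Compute the cofactors C_ij = (−1)^(i+j)·(3×3 minor ij) of I−A; the adjugate is their transpose:
adj(I−A) = Cᵀ =
  [ 0.306875   0.140000   0.198750   0.115000]
  [ 0.018500   0.313250   0.030000   0.073000]
  [ 0.163875   0.309000   0.465000   0.148500]
  [ 0.060125   0.096500   0.097500   0.237250]
det(I−A) = Σ_j (I−A)_1j·C_1j = (0.80)(0.306875) + (0.00)(0.018500) + (-0.30)(0.163875) + (-0.20)(0.060125) = 0.1843125
(I − A)⁻¹ = adj(I−A) / det(I−A) ≈
  [   1.6650     0.7596     1.0783     0.6239]
  [   0.1004     1.6996     0.1628     0.3961]
  [   0.8891     1.6765     2.5229     0.8057]
  [   0.3262     0.5236     0.5290     1.2872]
First solve x = (I − A)⁻¹ d = adj(I−A)·d / det(I−A); in particular x_1 = (0.306875·40 + 0.140000·50 + 0.198750·75 + 0.115000·35) / 0.1843125 = 38.20625 / 0.1843125 ≈ 207.2906.
Intermediate flow from 3 to 1: z_31 = a_31 · x_1 = 0.25 × 38.20625 / 0.1843125 = 9.5515625 / 0.1843125 ≈ 51.82.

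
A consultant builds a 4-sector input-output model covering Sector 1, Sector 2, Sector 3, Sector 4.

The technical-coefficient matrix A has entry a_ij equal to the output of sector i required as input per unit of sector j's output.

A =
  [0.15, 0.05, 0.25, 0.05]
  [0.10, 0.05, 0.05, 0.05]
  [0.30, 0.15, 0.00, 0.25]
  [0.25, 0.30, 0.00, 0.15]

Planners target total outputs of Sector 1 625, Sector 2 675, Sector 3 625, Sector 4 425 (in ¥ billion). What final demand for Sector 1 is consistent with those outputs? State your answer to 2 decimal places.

I − A =
  [   0.85    -0.05    -0.25    -0.05]
  [  -0.10     0.95    -0.05    -0.05]
  [  -0.30    -0.15     1.00    -0.25]
  [  -0.25    -0.30     0.00     0.85]
d = (I − A) x:
  d_1 = (+0.85)·625 + (-0.05)·675 + (-0.25)·625 + (-0.05)·425 = 320.00
  d_2 = (-0.10)·625 + (+0.95)·675 + (-0.05)·625 + (-0.05)·425 = 526.25
  d_3 = (-0.30)·625 + (-0.15)·675 + (+1.00)·625 + (-0.25)·425 = 230.00
  d_4 = (-0.25)·625 + (-0.30)·675 + (+0.00)·625 + (+0.85)·425 = 2.50

d_1 = 320.00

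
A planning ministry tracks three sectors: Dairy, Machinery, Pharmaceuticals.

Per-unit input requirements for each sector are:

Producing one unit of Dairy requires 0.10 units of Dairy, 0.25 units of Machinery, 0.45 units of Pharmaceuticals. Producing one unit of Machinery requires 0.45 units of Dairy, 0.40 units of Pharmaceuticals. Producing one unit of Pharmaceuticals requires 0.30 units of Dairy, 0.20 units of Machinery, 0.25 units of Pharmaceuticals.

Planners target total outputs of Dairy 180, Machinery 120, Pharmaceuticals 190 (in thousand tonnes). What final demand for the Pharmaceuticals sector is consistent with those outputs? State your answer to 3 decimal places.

I − A =
  [   0.90    -0.45    -0.30]
  [  -0.25     1.00    -0.20]
  [  -0.45    -0.40     0.75]
d = (I − A) x:
  d_1 = (+0.90)·180 + (-0.45)·120 + (-0.30)·190 = 51.000
  d_2 = (-0.25)·180 + (+1.00)·120 + (-0.20)·190 = 37.000
  d_3 = (-0.45)·180 + (-0.40)·120 + (+0.75)·190 = 13.500

d_3 = 13.500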